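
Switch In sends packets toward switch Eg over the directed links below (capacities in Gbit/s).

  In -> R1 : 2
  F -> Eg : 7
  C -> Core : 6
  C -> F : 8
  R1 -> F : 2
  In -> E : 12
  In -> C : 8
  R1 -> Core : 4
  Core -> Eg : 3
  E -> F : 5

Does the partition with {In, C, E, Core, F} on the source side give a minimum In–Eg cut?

No — its capacity is 12, but the minimum cut has capacity 10.

Given cut capacity: 2 + 3 + 7 = 12.
Augment In→C→Core→Eg: bottleneck 3, flow now 3.
Augment In→C→F→Eg: bottleneck 5, flow now 8.
Augment In→R1→F→Eg: bottleneck 2, flow now 10.
No augmenting path remains; maximum flow = 10.
In the residual graph, reachable from In: {In, C, R1, E, Core, F}.
Min-cut edges: Core→Eg (3), F→Eg (7); capacity 3 + 7 = 10.
Cut capacity 12 exceeds the max flow 10, so it is not minimum.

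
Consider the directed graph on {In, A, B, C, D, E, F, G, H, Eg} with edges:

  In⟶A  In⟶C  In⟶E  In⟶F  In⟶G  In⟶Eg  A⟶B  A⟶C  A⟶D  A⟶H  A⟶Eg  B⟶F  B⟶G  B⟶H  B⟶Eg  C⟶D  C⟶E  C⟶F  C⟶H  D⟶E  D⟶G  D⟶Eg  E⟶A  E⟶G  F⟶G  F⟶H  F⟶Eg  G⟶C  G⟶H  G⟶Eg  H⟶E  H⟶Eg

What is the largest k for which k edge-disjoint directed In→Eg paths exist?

6

Assign every edge capacity 1; by Menger, the answer equals the max flow.
Path In→Eg (+1); total 1.
Path In→A→Eg (+1); total 2.
Path In→F→Eg (+1); total 3.
Path In→G→Eg (+1); total 4.
Path In→C→D→Eg (+1); total 5.
Path In→E→A→B→Eg (+1); total 6.
No residual In→Eg path; max flow = 6.
Certifying cut of size 6: {In→A, In→C, In→E, In→Eg, In→F, In→G}.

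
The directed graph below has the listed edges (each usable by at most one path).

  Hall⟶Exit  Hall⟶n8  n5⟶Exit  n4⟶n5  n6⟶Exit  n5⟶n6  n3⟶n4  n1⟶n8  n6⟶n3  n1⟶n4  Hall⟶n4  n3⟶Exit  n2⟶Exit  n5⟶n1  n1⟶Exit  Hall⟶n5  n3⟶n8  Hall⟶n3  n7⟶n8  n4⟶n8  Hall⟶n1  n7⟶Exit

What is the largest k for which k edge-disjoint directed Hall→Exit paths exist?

Assign every edge capacity 1; by Menger, the answer equals the max flow.
Path Hall→Exit (+1); total 1.
Path Hall→n1→Exit (+1); total 2.
Path Hall→n3→Exit (+1); total 3.
Path Hall→n5→Exit (+1); total 4.
Path Hall→n4→n5→n6→Exit (+1); total 5.
No residual Hall→Exit path; max flow = 5.
Certifying cut of size 5: {Hall→Exit, Hall→n1, Hall→n3, Hall→n4, Hall→n5}.

5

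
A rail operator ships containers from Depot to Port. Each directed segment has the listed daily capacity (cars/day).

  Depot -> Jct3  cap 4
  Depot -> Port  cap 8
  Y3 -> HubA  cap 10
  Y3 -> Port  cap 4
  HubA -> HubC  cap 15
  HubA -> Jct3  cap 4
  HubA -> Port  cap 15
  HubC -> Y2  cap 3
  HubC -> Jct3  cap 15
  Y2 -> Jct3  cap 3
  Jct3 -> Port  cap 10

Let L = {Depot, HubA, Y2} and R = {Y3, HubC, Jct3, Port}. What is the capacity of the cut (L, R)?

Edges leaving {Depot, HubA, Y2}: Depot→Jct3 (4), Depot→Port (8), HubA→HubC (15), HubA→Jct3 (4), HubA→Port (15), Y2→Jct3 (3).
Cut capacity = 4 + 8 + 15 + 4 + 15 + 3 = 49.

49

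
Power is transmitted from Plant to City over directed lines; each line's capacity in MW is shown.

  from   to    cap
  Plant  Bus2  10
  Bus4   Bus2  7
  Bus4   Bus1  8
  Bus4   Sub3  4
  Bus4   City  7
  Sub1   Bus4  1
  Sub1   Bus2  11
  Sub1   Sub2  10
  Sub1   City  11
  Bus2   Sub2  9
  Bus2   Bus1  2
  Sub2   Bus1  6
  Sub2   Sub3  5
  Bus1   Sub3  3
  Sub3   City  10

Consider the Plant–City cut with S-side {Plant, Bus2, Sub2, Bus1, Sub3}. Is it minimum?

No — its capacity is 10, but the minimum cut has capacity 8.

Given cut capacity: 10 = 10.
Augment Plant→Bus2→Sub2→Sub3→City: bottleneck 5, flow now 5.
Augment Plant→Bus2→Bus1→Sub3→City: bottleneck 2, flow now 7.
Augment Plant→Bus2→Sub2→Bus1→Sub3→City: bottleneck 1, flow now 8.
No augmenting path remains; maximum flow = 8.
In the residual graph, reachable from Plant: {Plant, Bus2, Sub2, Bus1}.
Min-cut edges: Sub2→Sub3 (5), Bus1→Sub3 (3); capacity 5 + 3 = 8.
Cut capacity 10 exceeds the max flow 8, so it is not minimum.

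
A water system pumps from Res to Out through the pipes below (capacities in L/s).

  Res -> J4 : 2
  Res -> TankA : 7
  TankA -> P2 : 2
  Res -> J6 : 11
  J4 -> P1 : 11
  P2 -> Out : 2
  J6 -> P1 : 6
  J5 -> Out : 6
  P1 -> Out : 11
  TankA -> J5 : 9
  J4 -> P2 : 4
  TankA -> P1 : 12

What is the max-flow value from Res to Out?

Augment Res→TankA→J5→Out: bottleneck 6, flow now 6.
Augment Res→TankA→P2→Out: bottleneck 1, flow now 7.
Augment Res→J4→P2→Out: bottleneck 1, flow now 8.
Augment Res→J4→P1→Out: bottleneck 1, flow now 9.
Augment Res→J6→P1→Out: bottleneck 6, flow now 15.
No augmenting path remains; maximum flow = 15.
In the residual graph, reachable from Res: {Res, J6}.
Min-cut edges: Res→TankA (7), Res→J4 (2), J6→P1 (6); capacity 7 + 2 + 6 = 15.
This cut is saturated, so no flow can exceed 15.

15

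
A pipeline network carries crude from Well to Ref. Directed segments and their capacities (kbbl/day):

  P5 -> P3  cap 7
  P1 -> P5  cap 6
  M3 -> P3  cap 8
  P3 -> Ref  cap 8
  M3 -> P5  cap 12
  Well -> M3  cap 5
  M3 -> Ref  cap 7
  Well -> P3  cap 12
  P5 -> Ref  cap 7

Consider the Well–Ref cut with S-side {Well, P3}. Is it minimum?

Yes — it is a minimum cut (capacity 13).

Given cut capacity: 5 + 8 = 13.
Augment Well→M3→Ref: bottleneck 5, flow now 5.
Augment Well→P3→Ref: bottleneck 8, flow now 13.
No augmenting path remains; maximum flow = 13.
Cut capacity 13 equals the max flow, so it is a minimum cut.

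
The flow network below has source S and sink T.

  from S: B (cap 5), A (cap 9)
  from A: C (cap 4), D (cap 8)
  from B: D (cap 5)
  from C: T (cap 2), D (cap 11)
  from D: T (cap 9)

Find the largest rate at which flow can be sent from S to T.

11

Augment S→A→C→T: bottleneck 2, flow now 2.
Augment S→A→D→T: bottleneck 7, flow now 9.
Augment S→B→D→T: bottleneck 2, flow now 11.
No augmenting path remains; maximum flow = 11.
In the residual graph, reachable from S: {S, A, B, C, D}.
Min-cut edges: C→T (2), D→T (9); capacity 2 + 9 = 11.
This cut is saturated, so no flow can exceed 11.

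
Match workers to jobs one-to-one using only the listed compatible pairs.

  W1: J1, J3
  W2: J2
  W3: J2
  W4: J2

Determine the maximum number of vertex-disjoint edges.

2

Unit-capacity flow: source→left, listed edges, right→sink; max matching = max flow.
Augmenting path W1→J1 (+1); matched 1.
Augmenting path W2→J2 (+1); matched 2.
No augmenting path remains; maximum matching = 2.
König certificate: {W1, J2} is a vertex cover of size 2 (every listed pair touches it), so no matching can be larger.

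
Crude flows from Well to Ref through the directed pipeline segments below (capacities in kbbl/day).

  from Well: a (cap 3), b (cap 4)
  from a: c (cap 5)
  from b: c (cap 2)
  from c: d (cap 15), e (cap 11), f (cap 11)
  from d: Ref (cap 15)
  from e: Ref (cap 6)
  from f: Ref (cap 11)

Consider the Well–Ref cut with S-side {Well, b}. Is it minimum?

Given cut capacity: 3 + 2 = 5.
Augment Well→a→c→d→Ref: bottleneck 3, flow now 3.
Augment Well→b→c→d→Ref: bottleneck 2, flow now 5.
No augmenting path remains; maximum flow = 5.
Cut capacity 5 equals the max flow, so it is a minimum cut.

Yes — it is a minimum cut (capacity 5).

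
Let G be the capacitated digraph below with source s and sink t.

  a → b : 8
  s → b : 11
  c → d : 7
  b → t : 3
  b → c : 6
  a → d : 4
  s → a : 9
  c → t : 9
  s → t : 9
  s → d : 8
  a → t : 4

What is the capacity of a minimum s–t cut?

22

Augment s→t: bottleneck 9, flow now 9.
Augment s→a→t: bottleneck 4, flow now 13.
Augment s→b→t: bottleneck 3, flow now 16.
Augment s→b→c→t: bottleneck 6, flow now 22.
No augmenting path remains; maximum flow = 22.
By max-flow min-cut, the minimum cut capacity equals the max flow.
In the residual graph, reachable from s: {s, a, b, d}.
Min-cut edges: s→t (9), a→t (4), b→c (6), b→t (3); capacity 9 + 4 + 6 + 3 = 22.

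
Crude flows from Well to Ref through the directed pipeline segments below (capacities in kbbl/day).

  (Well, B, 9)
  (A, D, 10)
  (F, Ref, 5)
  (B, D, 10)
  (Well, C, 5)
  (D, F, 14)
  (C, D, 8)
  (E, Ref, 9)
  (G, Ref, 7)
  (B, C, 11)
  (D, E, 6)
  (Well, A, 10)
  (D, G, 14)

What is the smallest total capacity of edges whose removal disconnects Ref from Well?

18

Augment Well→A→D→E→Ref: bottleneck 6, flow now 6.
Augment Well→A→D→F→Ref: bottleneck 4, flow now 10.
Augment Well→B→D→F→Ref: bottleneck 1, flow now 11.
Augment Well→B→D→G→Ref: bottleneck 7, flow now 18.
No augmenting path remains; maximum flow = 18.
By max-flow min-cut, the minimum cut capacity equals the max flow.
In the residual graph, reachable from Well: {Well, A, B, C, D, F, G}.
Min-cut edges: D→E (6), F→Ref (5), G→Ref (7); capacity 6 + 5 + 7 = 18.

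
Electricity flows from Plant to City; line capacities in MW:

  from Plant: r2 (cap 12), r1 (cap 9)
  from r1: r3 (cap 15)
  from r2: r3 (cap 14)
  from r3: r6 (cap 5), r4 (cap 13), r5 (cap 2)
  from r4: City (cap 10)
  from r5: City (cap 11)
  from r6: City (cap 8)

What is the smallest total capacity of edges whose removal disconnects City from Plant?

17

Augment Plant→r1→r3→r4→City: bottleneck 9, flow now 9.
Augment Plant→r2→r3→r4→City: bottleneck 1, flow now 10.
Augment Plant→r2→r3→r5→City: bottleneck 2, flow now 12.
Augment Plant→r2→r3→r6→City: bottleneck 5, flow now 17.
No augmenting path remains; maximum flow = 17.
By max-flow min-cut, the minimum cut capacity equals the max flow.
In the residual graph, reachable from Plant: {Plant, r1, r2, r3, r4}.
Min-cut edges: r3→r5 (2), r3→r6 (5), r4→City (10); capacity 2 + 5 + 10 = 17.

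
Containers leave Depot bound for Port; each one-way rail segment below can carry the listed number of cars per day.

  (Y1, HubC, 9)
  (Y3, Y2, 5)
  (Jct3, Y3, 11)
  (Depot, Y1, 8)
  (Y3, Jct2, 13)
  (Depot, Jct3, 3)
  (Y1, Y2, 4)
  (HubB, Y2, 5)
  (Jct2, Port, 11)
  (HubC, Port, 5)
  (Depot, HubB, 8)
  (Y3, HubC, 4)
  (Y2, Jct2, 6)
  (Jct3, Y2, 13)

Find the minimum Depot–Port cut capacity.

14

Augment Depot→Y1→HubC→Port: bottleneck 5, flow now 5.
Augment Depot→Jct3→Y2→Jct2→Port: bottleneck 3, flow now 8.
Augment Depot→Y1→Y2→Jct2→Port: bottleneck 3, flow now 11.
Augment Depot→HubB→Y2→Jct3→Y3→Jct2→Port: bottleneck 3, flow now 14. (uses reverse residual edge)
No augmenting path remains; maximum flow = 14.
By max-flow min-cut, the minimum cut capacity equals the max flow.
In the residual graph, reachable from Depot: {Depot, Y1, HubB, Y2, HubC}.
Min-cut edges: Depot→Jct3 (3), Y2→Jct2 (6), HubC→Port (5); capacity 3 + 6 + 5 = 14.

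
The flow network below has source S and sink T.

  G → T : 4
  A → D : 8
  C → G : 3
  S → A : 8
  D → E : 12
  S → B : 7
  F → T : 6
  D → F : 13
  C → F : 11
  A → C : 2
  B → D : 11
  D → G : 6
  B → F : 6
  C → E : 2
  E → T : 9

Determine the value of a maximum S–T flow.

15

Augment S→B→F→T: bottleneck 6, flow now 6.
Augment S→A→C→E→T: bottleneck 2, flow now 8.
Augment S→A→D→E→T: bottleneck 6, flow now 14.
Augment S→B→D→E→T: bottleneck 1, flow now 15.
No augmenting path remains; maximum flow = 15.
In the residual graph, reachable from S: {S}.
Min-cut edges: S→A (8), S→B (7); capacity 8 + 7 = 15.
This cut is saturated, so no flow can exceed 15.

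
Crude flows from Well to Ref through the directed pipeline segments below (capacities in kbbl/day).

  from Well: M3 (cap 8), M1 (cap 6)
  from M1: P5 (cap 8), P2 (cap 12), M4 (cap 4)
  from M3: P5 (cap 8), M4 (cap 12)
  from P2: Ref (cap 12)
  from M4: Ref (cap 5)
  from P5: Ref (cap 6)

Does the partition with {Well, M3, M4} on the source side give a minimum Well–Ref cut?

Given cut capacity: 6 + 8 + 5 = 19.
Augment Well→M1→P2→Ref: bottleneck 6, flow now 6.
Augment Well→M3→M4→Ref: bottleneck 5, flow now 11.
Augment Well→M3→P5→Ref: bottleneck 3, flow now 14.
No augmenting path remains; maximum flow = 14.
In the residual graph, reachable from Well: {Well}.
Min-cut edges: Well→M1 (6), Well→M3 (8); capacity 6 + 8 = 14.
Cut capacity 19 exceeds the max flow 14, so it is not minimum.

No — its capacity is 19, but the minimum cut has capacity 14.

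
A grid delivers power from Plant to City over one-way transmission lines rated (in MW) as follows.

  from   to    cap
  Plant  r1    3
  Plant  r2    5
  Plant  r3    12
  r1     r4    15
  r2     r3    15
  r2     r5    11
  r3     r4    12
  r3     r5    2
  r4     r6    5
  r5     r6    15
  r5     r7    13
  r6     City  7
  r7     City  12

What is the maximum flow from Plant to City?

Augment Plant→r1→r4→r6→City: bottleneck 3, flow now 3.
Augment Plant→r2→r5→r6→City: bottleneck 4, flow now 7.
Augment Plant→r2→r5→r7→City: bottleneck 1, flow now 8.
Augment Plant→r3→r5→r7→City: bottleneck 2, flow now 10.
Augment Plant→r3→r4→r6→r5→r7→City: bottleneck 2, flow now 12. (uses reverse residual edge)
No augmenting path remains; maximum flow = 12.
In the residual graph, reachable from Plant: {Plant, r1, r3, r4}.
Min-cut edges: Plant→r2 (5), r3→r5 (2), r4→r6 (5); capacity 5 + 2 + 5 = 12.
This cut is saturated, so no flow can exceed 12.

12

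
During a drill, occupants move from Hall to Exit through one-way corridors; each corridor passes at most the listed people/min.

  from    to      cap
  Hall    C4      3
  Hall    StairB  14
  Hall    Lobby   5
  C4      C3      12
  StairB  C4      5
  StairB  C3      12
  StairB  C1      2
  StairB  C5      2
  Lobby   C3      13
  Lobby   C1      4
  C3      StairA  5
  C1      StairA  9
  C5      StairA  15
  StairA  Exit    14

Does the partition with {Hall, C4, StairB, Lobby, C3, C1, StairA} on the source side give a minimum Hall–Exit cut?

No — its capacity is 16, but the minimum cut has capacity 13.

Given cut capacity: 2 + 14 = 16.
Augment Hall→C4→C3→StairA→Exit: bottleneck 3, flow now 3.
Augment Hall→StairB→C3→StairA→Exit: bottleneck 2, flow now 5.
Augment Hall→StairB→C1→StairA→Exit: bottleneck 2, flow now 7.
Augment Hall→StairB→C5→StairA→Exit: bottleneck 2, flow now 9.
Augment Hall→Lobby→C1→StairA→Exit: bottleneck 4, flow now 13.
No augmenting path remains; maximum flow = 13.
In the residual graph, reachable from Hall: {Hall, C4, StairB, Lobby, C3}.
Min-cut edges: StairB→C1 (2), StairB→C5 (2), Lobby→C1 (4), C3→StairA (5); capacity 2 + 2 + 4 + 5 = 13.
Cut capacity 16 exceeds the max flow 13, so it is not minimum.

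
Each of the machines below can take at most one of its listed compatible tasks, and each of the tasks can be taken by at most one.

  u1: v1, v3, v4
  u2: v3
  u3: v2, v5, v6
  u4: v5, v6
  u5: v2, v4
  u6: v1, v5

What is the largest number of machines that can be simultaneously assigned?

Unit-capacity flow: source→left, listed edges, right→sink; max matching = max flow.
Augmenting path u1→v1 (+1); matched 1.
Augmenting path u2→v3 (+1); matched 2.
Augmenting path u3→v2 (+1); matched 3.
Augmenting path u4→v5 (+1); matched 4.
Augmenting path u5→v4 (+1); matched 5.
Augmenting path u6→v5→u4→v6 (+1); matched 6.
No augmenting path remains; maximum matching = 6.
König certificate: {u1, u2, u3, u4, u5, u6} is a vertex cover of size 6 (every listed pair touches it), so no matching can be larger.

6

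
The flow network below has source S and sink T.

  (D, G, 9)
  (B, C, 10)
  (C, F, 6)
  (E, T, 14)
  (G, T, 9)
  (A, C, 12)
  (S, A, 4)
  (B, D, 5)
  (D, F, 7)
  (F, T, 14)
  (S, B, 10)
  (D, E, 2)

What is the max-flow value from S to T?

11

Augment S→A→C→F→T: bottleneck 4, flow now 4.
Augment S→B→C→F→T: bottleneck 2, flow now 6.
Augment S→B→D→E→T: bottleneck 2, flow now 8.
Augment S→B→D→F→T: bottleneck 3, flow now 11.
No augmenting path remains; maximum flow = 11.
In the residual graph, reachable from S: {S, A, B, C}.
Min-cut edges: B→D (5), C→F (6); capacity 5 + 6 = 11.
This cut is saturated, so no flow can exceed 11.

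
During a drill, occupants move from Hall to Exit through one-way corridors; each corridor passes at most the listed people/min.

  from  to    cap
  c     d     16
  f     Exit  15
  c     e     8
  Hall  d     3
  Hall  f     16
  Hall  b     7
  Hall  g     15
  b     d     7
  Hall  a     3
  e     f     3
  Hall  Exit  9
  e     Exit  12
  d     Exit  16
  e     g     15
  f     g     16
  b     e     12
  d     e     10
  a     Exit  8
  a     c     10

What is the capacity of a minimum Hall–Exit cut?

37

Augment Hall→Exit: bottleneck 9, flow now 9.
Augment Hall→a→Exit: bottleneck 3, flow now 12.
Augment Hall→d→Exit: bottleneck 3, flow now 15.
Augment Hall→f→Exit: bottleneck 15, flow now 30.
Augment Hall→b→d→Exit: bottleneck 7, flow now 37.
No augmenting path remains; maximum flow = 37.
By max-flow min-cut, the minimum cut capacity equals the max flow.
In the residual graph, reachable from Hall: {Hall, f, g}.
Min-cut edges: Hall→a (3), Hall→b (7), Hall→d (3), Hall→Exit (9), f→Exit (15); capacity 3 + 7 + 3 + 9 + 15 = 37.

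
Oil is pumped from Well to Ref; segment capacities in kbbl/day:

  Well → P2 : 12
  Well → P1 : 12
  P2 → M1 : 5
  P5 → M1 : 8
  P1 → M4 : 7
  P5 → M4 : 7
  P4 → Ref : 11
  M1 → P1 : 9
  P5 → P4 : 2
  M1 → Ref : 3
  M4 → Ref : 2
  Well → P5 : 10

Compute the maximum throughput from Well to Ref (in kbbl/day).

7

Augment Well→P1→M4→Ref: bottleneck 2, flow now 2.
Augment Well→P5→M1→Ref: bottleneck 3, flow now 5.
Augment Well→P5→P4→Ref: bottleneck 2, flow now 7.
No augmenting path remains; maximum flow = 7.
In the residual graph, reachable from Well: {Well, P1, P5, P2, M1, M4}.
Min-cut edges: P5→P4 (2), M1→Ref (3), M4→Ref (2); capacity 2 + 3 + 2 = 7.
This cut is saturated, so no flow can exceed 7.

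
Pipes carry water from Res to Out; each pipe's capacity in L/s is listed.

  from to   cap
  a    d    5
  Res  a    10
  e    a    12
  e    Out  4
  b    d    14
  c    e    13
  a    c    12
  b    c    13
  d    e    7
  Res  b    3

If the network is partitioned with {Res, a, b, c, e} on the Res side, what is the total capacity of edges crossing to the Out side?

Edges leaving {Res, a, b, c, e}: a→d (5), b→d (14), e→Out (4).
Cut capacity = 5 + 14 + 4 = 23.

23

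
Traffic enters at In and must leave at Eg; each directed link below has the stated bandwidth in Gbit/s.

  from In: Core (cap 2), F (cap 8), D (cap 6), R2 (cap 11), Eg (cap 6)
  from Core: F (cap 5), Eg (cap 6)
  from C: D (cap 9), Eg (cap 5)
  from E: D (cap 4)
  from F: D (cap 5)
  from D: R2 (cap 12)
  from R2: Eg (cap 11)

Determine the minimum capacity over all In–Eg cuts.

Augment In→Eg: bottleneck 6, flow now 6.
Augment In→Core→Eg: bottleneck 2, flow now 8.
Augment In→R2→Eg: bottleneck 11, flow now 19.
No augmenting path remains; maximum flow = 19.
By max-flow min-cut, the minimum cut capacity equals the max flow.
In the residual graph, reachable from In: {In, F, D, R2}.
Min-cut edges: In→Core (2), In→Eg (6), R2→Eg (11); capacity 2 + 6 + 11 = 19.

19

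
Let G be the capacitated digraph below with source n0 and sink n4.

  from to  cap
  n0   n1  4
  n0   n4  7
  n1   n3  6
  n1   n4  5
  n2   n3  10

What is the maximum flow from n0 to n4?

11

Augment n0→n4: bottleneck 7, flow now 7.
Augment n0→n1→n4: bottleneck 4, flow now 11.
No augmenting path remains; maximum flow = 11.
In the residual graph, reachable from n0: {n0}.
Min-cut edges: n0→n1 (4), n0→n4 (7); capacity 4 + 7 = 11.
This cut is saturated, so no flow can exceed 11.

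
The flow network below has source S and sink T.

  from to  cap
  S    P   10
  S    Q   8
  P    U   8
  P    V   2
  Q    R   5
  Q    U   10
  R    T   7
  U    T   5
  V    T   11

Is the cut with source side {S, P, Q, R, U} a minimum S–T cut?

No — its capacity is 14, but the minimum cut has capacity 12.

Given cut capacity: 2 + 7 + 5 = 14.
Augment S→P→U→T: bottleneck 5, flow now 5.
Augment S→P→V→T: bottleneck 2, flow now 7.
Augment S→Q→R→T: bottleneck 5, flow now 12.
No augmenting path remains; maximum flow = 12.
In the residual graph, reachable from S: {S, P, Q, U}.
Min-cut edges: P→V (2), Q→R (5), U→T (5); capacity 2 + 5 + 5 = 12.
Cut capacity 14 exceeds the max flow 12, so it is not minimum.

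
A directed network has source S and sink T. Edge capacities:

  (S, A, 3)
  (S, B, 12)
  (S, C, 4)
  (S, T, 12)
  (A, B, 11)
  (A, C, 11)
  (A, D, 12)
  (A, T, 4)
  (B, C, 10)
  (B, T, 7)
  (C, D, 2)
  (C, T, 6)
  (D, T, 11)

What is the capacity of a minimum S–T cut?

Augment S→T: bottleneck 12, flow now 12.
Augment S→A→T: bottleneck 3, flow now 15.
Augment S→B→T: bottleneck 7, flow now 22.
Augment S→C→T: bottleneck 4, flow now 26.
Augment S→B→C→T: bottleneck 2, flow now 28.
Augment S→B→C→D→T: bottleneck 2, flow now 30.
No augmenting path remains; maximum flow = 30.
By max-flow min-cut, the minimum cut capacity equals the max flow.
In the residual graph, reachable from S: {S, B, C}.
Min-cut edges: S→A (3), S→T (12), B→T (7), C→D (2), C→T (6); capacity 3 + 12 + 7 + 2 + 6 = 30.

30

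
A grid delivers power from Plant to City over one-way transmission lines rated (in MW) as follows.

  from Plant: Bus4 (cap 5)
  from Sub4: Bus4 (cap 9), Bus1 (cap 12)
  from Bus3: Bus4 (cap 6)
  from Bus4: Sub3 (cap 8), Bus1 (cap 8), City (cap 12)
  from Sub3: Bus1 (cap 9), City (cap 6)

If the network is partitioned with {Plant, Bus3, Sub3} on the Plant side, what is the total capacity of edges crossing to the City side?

26

Edges leaving {Plant, Bus3, Sub3}: Plant→Bus4 (5), Bus3→Bus4 (6), Sub3→Bus1 (9), Sub3→City (6).
Cut capacity = 5 + 6 + 9 + 6 = 26.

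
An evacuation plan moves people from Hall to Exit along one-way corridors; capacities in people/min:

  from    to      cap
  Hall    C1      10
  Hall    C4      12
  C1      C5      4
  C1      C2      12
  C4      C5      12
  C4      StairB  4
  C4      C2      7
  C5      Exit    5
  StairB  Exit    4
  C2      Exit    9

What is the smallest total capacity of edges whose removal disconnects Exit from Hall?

Augment Hall→C1→C5→Exit: bottleneck 4, flow now 4.
Augment Hall→C1→C2→Exit: bottleneck 6, flow now 10.
Augment Hall→C4→C5→Exit: bottleneck 1, flow now 11.
Augment Hall→C4→StairB→Exit: bottleneck 4, flow now 15.
Augment Hall→C4→C2→Exit: bottleneck 3, flow now 18.
No augmenting path remains; maximum flow = 18.
By max-flow min-cut, the minimum cut capacity equals the max flow.
In the residual graph, reachable from Hall: {Hall, C1, C4, C5, C2}.
Min-cut edges: C4→StairB (4), C5→Exit (5), C2→Exit (9); capacity 4 + 5 + 9 = 18.

18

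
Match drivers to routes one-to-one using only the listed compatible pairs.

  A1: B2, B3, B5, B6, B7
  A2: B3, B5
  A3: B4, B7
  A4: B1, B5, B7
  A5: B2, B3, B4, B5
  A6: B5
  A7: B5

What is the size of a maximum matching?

Unit-capacity flow: source→left, listed edges, right→sink; max matching = max flow.
Augmenting path A1→B2 (+1); matched 1.
Augmenting path A2→B3 (+1); matched 2.
Augmenting path A3→B4 (+1); matched 3.
Augmenting path A4→B1 (+1); matched 4.
Augmenting path A5→B5 (+1); matched 5.
Augmenting path A6→B5→A5→B2→A1→B6 (+1); matched 6.
No augmenting path remains; maximum matching = 6.
König certificate: {A1, A2, A3, A4, A5, B5} is a vertex cover of size 6 (every listed pair touches it), so no matching can be larger.

6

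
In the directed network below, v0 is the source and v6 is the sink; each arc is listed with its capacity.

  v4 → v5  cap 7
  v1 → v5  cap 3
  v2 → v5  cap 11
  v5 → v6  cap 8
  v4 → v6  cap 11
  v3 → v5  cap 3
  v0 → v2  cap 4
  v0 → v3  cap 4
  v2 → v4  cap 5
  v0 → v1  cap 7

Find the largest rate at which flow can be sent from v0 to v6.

10

Augment v0→v1→v5→v6: bottleneck 3, flow now 3.
Augment v0→v2→v4→v6: bottleneck 4, flow now 7.
Augment v0→v3→v5→v6: bottleneck 3, flow now 10.
No augmenting path remains; maximum flow = 10.
In the residual graph, reachable from v0: {v0, v1, v3}.
Min-cut edges: v0→v2 (4), v1→v5 (3), v3→v5 (3); capacity 4 + 3 + 3 = 10.
This cut is saturated, so no flow can exceed 10.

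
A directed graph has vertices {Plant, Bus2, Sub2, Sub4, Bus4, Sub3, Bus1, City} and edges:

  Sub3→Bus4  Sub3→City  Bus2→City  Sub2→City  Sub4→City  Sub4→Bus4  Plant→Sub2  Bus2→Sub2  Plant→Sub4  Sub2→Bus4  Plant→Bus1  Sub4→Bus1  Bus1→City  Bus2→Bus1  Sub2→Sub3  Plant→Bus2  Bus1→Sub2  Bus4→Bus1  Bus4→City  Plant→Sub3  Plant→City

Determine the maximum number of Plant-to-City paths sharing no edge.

Assign every edge capacity 1; by Menger, the answer equals the max flow.
Path Plant→City (+1); total 1.
Path Plant→Bus2→City (+1); total 2.
Path Plant→Sub2→City (+1); total 3.
Path Plant→Sub4→City (+1); total 4.
Path Plant→Sub3→City (+1); total 5.
Path Plant→Bus1→City (+1); total 6.
No residual Plant→City path; max flow = 6.
Certifying cut of size 6: {Plant→Bus1, Plant→Bus2, Plant→City, Plant→Sub2, Plant→Sub3, Plant→Sub4}.

6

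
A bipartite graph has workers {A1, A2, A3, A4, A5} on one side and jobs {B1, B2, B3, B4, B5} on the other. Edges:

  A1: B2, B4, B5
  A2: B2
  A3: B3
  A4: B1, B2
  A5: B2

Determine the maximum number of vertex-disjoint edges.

4

Unit-capacity flow: source→left, listed edges, right→sink; max matching = max flow.
Augmenting path A1→B2 (+1); matched 1.
Augmenting path A3→B3 (+1); matched 2.
Augmenting path A4→B1 (+1); matched 3.
Augmenting path A2→B2→A1→B4 (+1); matched 4.
No augmenting path remains; maximum matching = 4.
König certificate: {A1, A3, A4, B2} is a vertex cover of size 4 (every listed pair touches it), so no matching can be larger.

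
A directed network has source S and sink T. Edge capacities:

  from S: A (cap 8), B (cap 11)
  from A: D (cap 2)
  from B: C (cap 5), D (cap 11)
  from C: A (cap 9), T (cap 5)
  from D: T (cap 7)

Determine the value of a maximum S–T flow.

Augment S→A→D→T: bottleneck 2, flow now 2.
Augment S→B→C→T: bottleneck 5, flow now 7.
Augment S→B→D→T: bottleneck 5, flow now 12.
No augmenting path remains; maximum flow = 12.
In the residual graph, reachable from S: {S, A, B, D}.
Min-cut edges: B→C (5), D→T (7); capacity 5 + 7 = 12.
This cut is saturated, so no flow can exceed 12.

12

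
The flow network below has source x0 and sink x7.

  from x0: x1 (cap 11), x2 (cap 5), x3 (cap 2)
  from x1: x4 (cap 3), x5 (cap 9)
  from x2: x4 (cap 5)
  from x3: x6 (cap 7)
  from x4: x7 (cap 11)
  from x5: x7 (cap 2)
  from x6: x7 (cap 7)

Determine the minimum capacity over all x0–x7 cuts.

Augment x0→x1→x4→x7: bottleneck 3, flow now 3.
Augment x0→x1→x5→x7: bottleneck 2, flow now 5.
Augment x0→x2→x4→x7: bottleneck 5, flow now 10.
Augment x0→x3→x6→x7: bottleneck 2, flow now 12.
No augmenting path remains; maximum flow = 12.
By max-flow min-cut, the minimum cut capacity equals the max flow.
In the residual graph, reachable from x0: {x0, x1, x5}.
Min-cut edges: x0→x2 (5), x0→x3 (2), x1→x4 (3), x5→x7 (2); capacity 5 + 2 + 3 + 2 = 12.

12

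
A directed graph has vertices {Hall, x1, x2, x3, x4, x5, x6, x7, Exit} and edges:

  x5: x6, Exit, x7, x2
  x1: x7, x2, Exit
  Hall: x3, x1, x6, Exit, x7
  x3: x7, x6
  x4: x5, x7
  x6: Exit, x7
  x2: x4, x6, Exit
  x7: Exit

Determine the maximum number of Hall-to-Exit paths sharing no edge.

Assign every edge capacity 1; by Menger, the answer equals the max flow.
Path Hall→Exit (+1); total 1.
Path Hall→x1→Exit (+1); total 2.
Path Hall→x6→Exit (+1); total 3.
Path Hall→x7→Exit (+1); total 4.
No residual Hall→Exit path; max flow = 4.
Certifying cut of size 4: {Hall→Exit, Hall→x1, x6→Exit, x7→Exit}.

4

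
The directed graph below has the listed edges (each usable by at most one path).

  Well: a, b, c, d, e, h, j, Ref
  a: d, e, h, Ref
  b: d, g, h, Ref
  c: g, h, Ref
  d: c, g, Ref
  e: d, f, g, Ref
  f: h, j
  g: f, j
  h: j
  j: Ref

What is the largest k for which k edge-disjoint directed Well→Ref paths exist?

Assign every edge capacity 1; by Menger, the answer equals the max flow.
Path Well→Ref (+1); total 1.
Path Well→a→Ref (+1); total 2.
Path Well→b→Ref (+1); total 3.
Path Well→c→Ref (+1); total 4.
Path Well→d→Ref (+1); total 5.
Path Well→e→Ref (+1); total 6.
Path Well→j→Ref (+1); total 7.
No residual Well→Ref path; max flow = 7.
Certifying cut of size 7: {Well→Ref, Well→a, Well→b, Well→c, Well→d, Well→e, j→Ref}.

7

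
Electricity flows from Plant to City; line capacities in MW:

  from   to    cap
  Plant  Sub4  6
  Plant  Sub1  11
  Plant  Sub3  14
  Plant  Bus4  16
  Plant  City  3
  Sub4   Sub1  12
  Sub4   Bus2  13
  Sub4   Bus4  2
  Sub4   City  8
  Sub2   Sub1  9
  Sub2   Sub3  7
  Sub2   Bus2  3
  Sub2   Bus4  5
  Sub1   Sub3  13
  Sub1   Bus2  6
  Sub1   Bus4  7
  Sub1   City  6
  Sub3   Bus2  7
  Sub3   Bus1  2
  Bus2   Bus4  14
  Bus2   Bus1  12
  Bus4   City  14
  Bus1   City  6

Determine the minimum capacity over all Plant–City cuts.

Augment Plant→City: bottleneck 3, flow now 3.
Augment Plant→Sub4→City: bottleneck 6, flow now 9.
Augment Plant→Sub1→City: bottleneck 6, flow now 15.
Augment Plant→Bus4→City: bottleneck 14, flow now 29.
Augment Plant→Sub3→Bus1→City: bottleneck 2, flow now 31.
Augment Plant→Sub1→Bus2→Bus1→City: bottleneck 4, flow now 35.
No augmenting path remains; maximum flow = 35.
By max-flow min-cut, the minimum cut capacity equals the max flow.
In the residual graph, reachable from Plant: {Plant, Sub1, Sub3, Bus2, Bus4, Bus1}.
Min-cut edges: Plant→Sub4 (6), Plant→City (3), Sub1→City (6), Bus4→City (14), Bus1→City (6); capacity 6 + 3 + 6 + 14 + 6 = 35.

35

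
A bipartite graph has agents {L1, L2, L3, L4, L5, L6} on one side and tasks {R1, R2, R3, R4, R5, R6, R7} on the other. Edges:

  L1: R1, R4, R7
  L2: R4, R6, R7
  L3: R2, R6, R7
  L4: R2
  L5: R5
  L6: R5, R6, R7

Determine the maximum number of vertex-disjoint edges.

6

Unit-capacity flow: source→left, listed edges, right→sink; max matching = max flow.
Augmenting path L1→R1 (+1); matched 1.
Augmenting path L2→R4 (+1); matched 2.
Augmenting path L3→R2 (+1); matched 3.
Augmenting path L5→R5 (+1); matched 4.
Augmenting path L6→R6 (+1); matched 5.
Augmenting path L4→R2→L3→R7 (+1); matched 6.
No augmenting path remains; maximum matching = 6.
König certificate: {L1, L2, L3, L4, L5, L6} is a vertex cover of size 6 (every listed pair touches it), so no matching can be larger.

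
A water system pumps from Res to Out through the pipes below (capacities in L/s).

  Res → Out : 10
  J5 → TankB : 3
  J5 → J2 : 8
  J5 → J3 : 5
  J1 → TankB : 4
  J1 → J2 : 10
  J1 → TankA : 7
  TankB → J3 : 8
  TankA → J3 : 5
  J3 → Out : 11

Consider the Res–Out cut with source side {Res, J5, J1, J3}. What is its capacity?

Edges leaving {Res, J5, J1, J3}: Res→Out (10), J5→TankB (3), J5→J2 (8), J1→TankB (4), J1→J2 (10), J1→TankA (7), J3→Out (11).
Cut capacity = 10 + 3 + 8 + 4 + 10 + 7 + 11 = 53.

53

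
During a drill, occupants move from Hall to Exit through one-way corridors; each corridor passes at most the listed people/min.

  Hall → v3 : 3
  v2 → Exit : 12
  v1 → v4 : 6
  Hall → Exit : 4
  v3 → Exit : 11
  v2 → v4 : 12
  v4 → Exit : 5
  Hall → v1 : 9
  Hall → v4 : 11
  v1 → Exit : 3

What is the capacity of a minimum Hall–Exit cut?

15

Augment Hall→Exit: bottleneck 4, flow now 4.
Augment Hall→v1→Exit: bottleneck 3, flow now 7.
Augment Hall→v3→Exit: bottleneck 3, flow now 10.
Augment Hall→v4→Exit: bottleneck 5, flow now 15.
No augmenting path remains; maximum flow = 15.
By max-flow min-cut, the minimum cut capacity equals the max flow.
In the residual graph, reachable from Hall: {Hall, v1, v4}.
Min-cut edges: Hall→v3 (3), Hall→Exit (4), v1→Exit (3), v4→Exit (5); capacity 3 + 4 + 3 + 5 = 15.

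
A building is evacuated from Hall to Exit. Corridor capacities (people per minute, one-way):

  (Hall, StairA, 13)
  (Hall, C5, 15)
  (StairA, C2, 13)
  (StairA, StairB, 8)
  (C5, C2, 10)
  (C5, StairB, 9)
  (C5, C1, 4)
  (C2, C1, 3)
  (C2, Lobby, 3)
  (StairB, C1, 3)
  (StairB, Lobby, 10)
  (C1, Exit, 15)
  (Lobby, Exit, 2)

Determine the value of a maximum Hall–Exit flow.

12

Augment Hall→C5→C1→Exit: bottleneck 4, flow now 4.
Augment Hall→StairA→C2→C1→Exit: bottleneck 3, flow now 7.
Augment Hall→StairA→C2→Lobby→Exit: bottleneck 2, flow now 9.
Augment Hall→StairA→StairB→C1→Exit: bottleneck 3, flow now 12.
No augmenting path remains; maximum flow = 12.
In the residual graph, reachable from Hall: {Hall, StairA, C5, C2, StairB, Lobby}.
Min-cut edges: C5→C1 (4), C2→C1 (3), StairB→C1 (3), Lobby→Exit (2); capacity 4 + 3 + 3 + 2 = 12.
This cut is saturated, so no flow can exceed 12.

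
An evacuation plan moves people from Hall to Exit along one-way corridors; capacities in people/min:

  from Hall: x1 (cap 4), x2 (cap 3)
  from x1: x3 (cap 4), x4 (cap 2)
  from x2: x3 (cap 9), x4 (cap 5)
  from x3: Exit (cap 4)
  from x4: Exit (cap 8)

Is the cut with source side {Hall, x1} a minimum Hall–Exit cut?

No — its capacity is 9, but the minimum cut has capacity 7.

Given cut capacity: 3 + 4 + 2 = 9.
Augment Hall→x1→x3→Exit: bottleneck 4, flow now 4.
Augment Hall→x2→x4→Exit: bottleneck 3, flow now 7.
No augmenting path remains; maximum flow = 7.
In the residual graph, reachable from Hall: {Hall}.
Min-cut edges: Hall→x1 (4), Hall→x2 (3); capacity 4 + 3 = 7.
Cut capacity 9 exceeds the max flow 7, so it is not minimum.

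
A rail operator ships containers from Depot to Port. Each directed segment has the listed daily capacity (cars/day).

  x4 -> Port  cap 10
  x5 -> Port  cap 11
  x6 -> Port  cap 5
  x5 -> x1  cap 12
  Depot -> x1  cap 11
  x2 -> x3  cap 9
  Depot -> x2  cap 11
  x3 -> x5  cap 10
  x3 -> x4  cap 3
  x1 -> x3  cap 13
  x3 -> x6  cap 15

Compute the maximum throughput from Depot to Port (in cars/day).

18

Augment Depot→x1→x3→x4→Port: bottleneck 3, flow now 3.
Augment Depot→x1→x3→x5→Port: bottleneck 8, flow now 11.
Augment Depot→x2→x3→x5→Port: bottleneck 2, flow now 13.
Augment Depot→x2→x3→x6→Port: bottleneck 5, flow now 18.
No augmenting path remains; maximum flow = 18.
In the residual graph, reachable from Depot: {Depot, x1, x2, x3, x6}.
Min-cut edges: x3→x4 (3), x3→x5 (10), x6→Port (5); capacity 3 + 10 + 5 = 18.
This cut is saturated, so no flow can exceed 18.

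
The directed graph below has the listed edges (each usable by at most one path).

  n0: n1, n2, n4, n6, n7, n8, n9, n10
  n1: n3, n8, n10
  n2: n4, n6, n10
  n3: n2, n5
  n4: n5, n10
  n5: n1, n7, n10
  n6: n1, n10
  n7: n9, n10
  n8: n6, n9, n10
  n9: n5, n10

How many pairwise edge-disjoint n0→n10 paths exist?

Assign every edge capacity 1; by Menger, the answer equals the max flow.
Path n0→n10 (+1); total 1.
Path n0→n1→n10 (+1); total 2.
Path n0→n2→n10 (+1); total 3.
Path n0→n4→n10 (+1); total 4.
Path n0→n6→n10 (+1); total 5.
Path n0→n7→n10 (+1); total 6.
Path n0→n8→n10 (+1); total 7.
Path n0→n9→n10 (+1); total 8.
No residual n0→n10 path; max flow = 8.
Certifying cut of size 8: {n0→n1, n0→n10, n0→n2, n0→n4, n0→n6, n0→n7, n0→n8, n0→n9}.

8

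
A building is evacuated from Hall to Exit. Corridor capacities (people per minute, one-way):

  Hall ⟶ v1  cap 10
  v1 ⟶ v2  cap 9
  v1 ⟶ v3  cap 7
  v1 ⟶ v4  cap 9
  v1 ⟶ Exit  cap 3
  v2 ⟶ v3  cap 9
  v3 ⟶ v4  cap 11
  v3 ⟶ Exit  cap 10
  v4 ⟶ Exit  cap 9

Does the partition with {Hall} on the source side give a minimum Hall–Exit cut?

Given cut capacity: 10 = 10.
Augment Hall→v1→Exit: bottleneck 3, flow now 3.
Augment Hall→v1→v3→Exit: bottleneck 7, flow now 10.
No augmenting path remains; maximum flow = 10.
Cut capacity 10 equals the max flow, so it is a minimum cut.

Yes — it is a minimum cut (capacity 10).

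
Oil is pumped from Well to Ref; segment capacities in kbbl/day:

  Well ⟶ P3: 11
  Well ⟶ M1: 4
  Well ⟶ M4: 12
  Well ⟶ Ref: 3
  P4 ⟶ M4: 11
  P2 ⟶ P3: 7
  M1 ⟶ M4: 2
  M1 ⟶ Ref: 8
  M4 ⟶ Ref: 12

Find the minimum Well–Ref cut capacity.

19

Augment Well→Ref: bottleneck 3, flow now 3.
Augment Well→M1→Ref: bottleneck 4, flow now 7.
Augment Well→M4→Ref: bottleneck 12, flow now 19.
No augmenting path remains; maximum flow = 19.
By max-flow min-cut, the minimum cut capacity equals the max flow.
In the residual graph, reachable from Well: {Well, P3}.
Min-cut edges: Well→M1 (4), Well→M4 (12), Well→Ref (3); capacity 4 + 12 + 3 = 19.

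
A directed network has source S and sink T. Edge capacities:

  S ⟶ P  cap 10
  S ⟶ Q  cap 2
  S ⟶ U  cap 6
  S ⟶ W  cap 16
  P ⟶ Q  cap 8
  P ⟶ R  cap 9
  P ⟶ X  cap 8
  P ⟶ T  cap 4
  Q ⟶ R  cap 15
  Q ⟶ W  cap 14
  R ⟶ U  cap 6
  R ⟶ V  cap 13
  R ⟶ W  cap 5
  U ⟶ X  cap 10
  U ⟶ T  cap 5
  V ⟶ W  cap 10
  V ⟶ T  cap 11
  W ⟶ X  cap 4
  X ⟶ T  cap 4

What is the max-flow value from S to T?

21

Augment S→P→T: bottleneck 4, flow now 4.
Augment S→U→T: bottleneck 5, flow now 9.
Augment S→P→X→T: bottleneck 4, flow now 13.
Augment S→P→R→V→T: bottleneck 2, flow now 15.
Augment S→Q→R→V→T: bottleneck 2, flow now 17.
Augment S→U→X→P→R→V→T: bottleneck 1, flow now 18. (uses reverse residual edge)
Augment S→W→X→P→R→V→T: bottleneck 3, flow now 21. (uses reverse residual edge)
No augmenting path remains; maximum flow = 21.
In the residual graph, reachable from S: {S, U, W, X}.
Min-cut edges: S→P (10), S→Q (2), U→T (5), X→T (4); capacity 10 + 2 + 5 + 4 = 21.
This cut is saturated, so no flow can exceed 21.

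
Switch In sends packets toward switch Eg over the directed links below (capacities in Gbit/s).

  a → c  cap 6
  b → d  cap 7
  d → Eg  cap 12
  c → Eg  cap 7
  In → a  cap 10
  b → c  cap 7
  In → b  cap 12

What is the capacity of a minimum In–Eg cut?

14

Augment In→a→c→Eg: bottleneck 6, flow now 6.
Augment In→b→c→Eg: bottleneck 1, flow now 7.
Augment In→b→d→Eg: bottleneck 7, flow now 14.
No augmenting path remains; maximum flow = 14.
By max-flow min-cut, the minimum cut capacity equals the max flow.
In the residual graph, reachable from In: {In, a, b, c}.
Min-cut edges: b→d (7), c→Eg (7); capacity 7 + 7 = 14.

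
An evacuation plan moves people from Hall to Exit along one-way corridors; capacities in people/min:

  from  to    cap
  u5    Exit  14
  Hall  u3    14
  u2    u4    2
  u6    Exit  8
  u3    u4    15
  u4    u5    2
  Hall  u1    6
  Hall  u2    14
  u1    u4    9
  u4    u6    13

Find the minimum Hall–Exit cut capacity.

10

Augment Hall→u1→u4→u5→Exit: bottleneck 2, flow now 2.
Augment Hall→u1→u4→u6→Exit: bottleneck 4, flow now 6.
Augment Hall→u2→u4→u6→Exit: bottleneck 2, flow now 8.
Augment Hall→u3→u4→u6→Exit: bottleneck 2, flow now 10.
No augmenting path remains; maximum flow = 10.
By max-flow min-cut, the minimum cut capacity equals the max flow.
In the residual graph, reachable from Hall: {Hall, u1, u2, u3, u4, u6}.
Min-cut edges: u4→u5 (2), u6→Exit (8); capacity 2 + 8 = 10.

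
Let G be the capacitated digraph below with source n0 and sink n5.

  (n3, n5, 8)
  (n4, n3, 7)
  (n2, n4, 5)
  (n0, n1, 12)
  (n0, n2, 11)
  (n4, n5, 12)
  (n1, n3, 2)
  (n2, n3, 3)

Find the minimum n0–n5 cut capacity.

Augment n0→n1→n3→n5: bottleneck 2, flow now 2.
Augment n0→n2→n3→n5: bottleneck 3, flow now 5.
Augment n0→n2→n4→n5: bottleneck 5, flow now 10.
No augmenting path remains; maximum flow = 10.
By max-flow min-cut, the minimum cut capacity equals the max flow.
In the residual graph, reachable from n0: {n0, n1, n2}.
Min-cut edges: n1→n3 (2), n2→n3 (3), n2→n4 (5); capacity 2 + 3 + 5 = 10.

10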